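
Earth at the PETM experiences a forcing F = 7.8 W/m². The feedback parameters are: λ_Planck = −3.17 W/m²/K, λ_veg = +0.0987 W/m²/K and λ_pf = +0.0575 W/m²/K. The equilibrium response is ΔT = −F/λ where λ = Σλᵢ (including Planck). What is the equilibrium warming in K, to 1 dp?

Net feedback parameter λ = (−3.17) + (+0.0987) + (+0.0575) = -3.0138 W/m²/K.
ΔT = −F/λ = −7.8/(-3.0138) = 2.6 K.

2.6 K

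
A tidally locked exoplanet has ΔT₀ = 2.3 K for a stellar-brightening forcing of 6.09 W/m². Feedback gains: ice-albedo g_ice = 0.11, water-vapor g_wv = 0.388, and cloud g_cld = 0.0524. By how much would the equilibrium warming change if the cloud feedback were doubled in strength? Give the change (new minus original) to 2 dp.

0.67 K

Original: g = 0.5504, ΔT = 2.3/(1−0.5504) = 5.1157 K.
With doubled cloud: g' = 0.6028, ΔT' = 2.3/(1−0.6028) = 5.7905 K.
Change = 5.7905 − 5.1157 = 0.67 K.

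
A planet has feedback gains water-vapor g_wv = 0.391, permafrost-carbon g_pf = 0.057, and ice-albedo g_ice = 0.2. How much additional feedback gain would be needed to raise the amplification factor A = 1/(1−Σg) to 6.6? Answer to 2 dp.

0.20

Current total gain = 0.648.
Target gain for A = 6.6: g* = 1 − 1/6.6 = 0.8485.
Additional gain needed = 0.8485 − 0.648 = 0.20.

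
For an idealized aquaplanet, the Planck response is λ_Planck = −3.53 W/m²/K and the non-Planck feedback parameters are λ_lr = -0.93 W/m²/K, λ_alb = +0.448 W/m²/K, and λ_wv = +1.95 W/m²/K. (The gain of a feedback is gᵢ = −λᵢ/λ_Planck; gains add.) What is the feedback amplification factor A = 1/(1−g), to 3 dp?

1.712

Convert to gains: g_lr = -0.93/3.53 = -0.2635; g_alb = 0.448/3.53 = 0.1269; g_wv = 1.95/3.53 = 0.5524.
Total gain g = 0.4158.
A = 1/(1 − 0.4158) = 1.712.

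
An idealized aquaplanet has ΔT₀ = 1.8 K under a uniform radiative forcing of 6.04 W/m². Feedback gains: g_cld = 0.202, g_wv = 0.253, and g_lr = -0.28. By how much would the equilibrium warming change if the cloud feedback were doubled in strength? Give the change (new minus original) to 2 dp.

Original: g = 0.175, ΔT = 1.8/(1−0.175) = 2.1818 K.
With doubled cloud: g' = 0.377, ΔT' = 1.8/(1−0.377) = 2.8892 K.
Change = 2.8892 − 2.1818 = 0.71 K.

0.71 K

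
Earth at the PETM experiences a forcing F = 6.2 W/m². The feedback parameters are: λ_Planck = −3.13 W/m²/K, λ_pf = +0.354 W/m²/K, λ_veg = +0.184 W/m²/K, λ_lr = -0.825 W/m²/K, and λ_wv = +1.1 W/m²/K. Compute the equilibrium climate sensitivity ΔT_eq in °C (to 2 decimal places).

Net feedback parameter λ = (−3.13) + (+0.354) + (+0.184) + (-0.825) + (+1.1) = -2.317 W/m²/K.
ΔT = −F/λ = −6.2/(-2.317) = 2.68 °C.

2.68 °C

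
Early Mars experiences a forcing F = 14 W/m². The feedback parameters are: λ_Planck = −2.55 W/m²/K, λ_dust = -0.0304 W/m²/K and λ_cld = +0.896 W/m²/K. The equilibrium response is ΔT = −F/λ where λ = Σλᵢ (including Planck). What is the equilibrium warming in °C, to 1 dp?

8.3 °C

Net feedback parameter λ = (−2.55) + (-0.0304) + (+0.896) = -1.6844 W/m²/K.
ΔT = −F/λ = −14/(-1.6844) = 8.3 °C.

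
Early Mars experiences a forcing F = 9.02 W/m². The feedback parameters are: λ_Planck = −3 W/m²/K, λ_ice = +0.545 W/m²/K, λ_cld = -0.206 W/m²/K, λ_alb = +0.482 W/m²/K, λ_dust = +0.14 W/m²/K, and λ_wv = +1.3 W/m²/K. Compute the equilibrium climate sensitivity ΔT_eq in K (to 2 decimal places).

12.21 K

Net feedback parameter λ = (−3) + (+0.545) + (-0.206) + (+0.482) + (+0.14) + (+1.3) = -0.739 W/m²/K.
ΔT = −F/λ = −9.02/(-0.739) = 12.21 K.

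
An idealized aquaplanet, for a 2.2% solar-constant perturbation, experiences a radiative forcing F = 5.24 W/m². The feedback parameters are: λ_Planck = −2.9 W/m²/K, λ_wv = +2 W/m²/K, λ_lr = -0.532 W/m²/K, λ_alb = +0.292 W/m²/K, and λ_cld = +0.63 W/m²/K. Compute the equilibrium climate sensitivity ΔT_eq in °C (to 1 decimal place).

10.3 °C

Net feedback parameter λ = (−2.9) + (+2) + (-0.532) + (+0.292) + (+0.63) = -0.51 W/m²/K.
ΔT = −F/λ = −5.24/(-0.51) = 10.3 °C.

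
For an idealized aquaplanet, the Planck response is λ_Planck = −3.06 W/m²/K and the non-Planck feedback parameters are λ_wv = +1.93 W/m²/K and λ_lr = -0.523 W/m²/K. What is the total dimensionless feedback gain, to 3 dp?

Convert to gains: g_wv = 1.93/3.06 = 0.6307; g_lr = -0.523/3.06 = -0.1709.
Total gain g = 0.4598.

0.460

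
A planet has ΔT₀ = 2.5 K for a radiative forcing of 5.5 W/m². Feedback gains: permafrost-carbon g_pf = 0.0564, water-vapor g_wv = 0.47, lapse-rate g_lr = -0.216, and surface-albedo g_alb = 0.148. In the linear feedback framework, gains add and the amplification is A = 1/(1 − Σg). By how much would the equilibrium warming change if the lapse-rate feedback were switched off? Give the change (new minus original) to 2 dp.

3.06 K

Original: g = 0.4584, ΔT = 2.5/(1−0.4584) = 4.6160 K.
Without lapse-rate: g' = 0.6744, ΔT' = 2.5/(1−0.6744) = 7.6781 K.
Change = 7.6781 − 4.6160 = 3.06 K.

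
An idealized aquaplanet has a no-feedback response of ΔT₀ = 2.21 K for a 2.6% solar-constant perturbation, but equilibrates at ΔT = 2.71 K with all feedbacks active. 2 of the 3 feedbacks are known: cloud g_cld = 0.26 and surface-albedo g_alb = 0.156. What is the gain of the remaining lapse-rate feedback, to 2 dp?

Amplification A = ΔT/ΔT₀ = 2.71/2.21 = 1.226.
Total gain g = 1 − 1/A = 1 − 1/1.226 = 0.1843.
Known gains sum to 0.26 + 0.156 = 0.416.
g_lr = 0.1843 − 0.416 = -0.23.

-0.23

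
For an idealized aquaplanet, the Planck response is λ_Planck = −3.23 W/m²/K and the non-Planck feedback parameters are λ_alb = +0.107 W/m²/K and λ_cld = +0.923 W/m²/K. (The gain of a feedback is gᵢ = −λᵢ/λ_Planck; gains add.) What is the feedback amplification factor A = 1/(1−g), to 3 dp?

Convert to gains: g_alb = 0.107/3.23 = 0.03313; g_cld = 0.923/3.23 = 0.2858.
Total gain g = 0.31893.
A = 1/(1 − 0.31893) = 1.468.

1.468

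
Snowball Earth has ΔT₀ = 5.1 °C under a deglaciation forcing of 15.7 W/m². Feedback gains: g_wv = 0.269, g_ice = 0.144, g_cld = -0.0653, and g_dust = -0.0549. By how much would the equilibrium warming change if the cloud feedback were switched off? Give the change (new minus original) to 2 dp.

Original: g = 0.2928, ΔT = 5.1/(1−0.2928) = 7.2115 °C.
Without cloud: g' = 0.3581, ΔT' = 5.1/(1−0.3581) = 7.9452 °C.
Change = 7.9452 − 7.2115 = 0.73 °C.

0.73 °C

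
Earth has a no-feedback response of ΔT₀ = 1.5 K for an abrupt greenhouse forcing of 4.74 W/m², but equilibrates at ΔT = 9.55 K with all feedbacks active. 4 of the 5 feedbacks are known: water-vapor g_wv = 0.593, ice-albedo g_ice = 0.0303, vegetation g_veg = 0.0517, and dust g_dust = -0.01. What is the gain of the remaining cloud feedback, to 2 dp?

Amplification A = ΔT/ΔT₀ = 9.55/1.5 = 6.367.
Total gain g = 1 − 1/A = 1 − 1/6.367 = 0.8429.
Known gains sum to 0.593 + 0.0303 + 0.0517 − 0.01 = 0.665.
g_cld = 0.8429 − 0.665 = 0.18.

0.18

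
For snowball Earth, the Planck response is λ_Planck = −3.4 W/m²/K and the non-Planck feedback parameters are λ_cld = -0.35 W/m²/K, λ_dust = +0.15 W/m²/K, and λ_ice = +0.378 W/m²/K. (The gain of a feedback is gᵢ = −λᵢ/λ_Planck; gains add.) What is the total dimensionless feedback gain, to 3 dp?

0.052

Convert to gains: g_cld = -0.35/3.4 = -0.1029; g_dust = 0.15/3.4 = 0.04412; g_ice = 0.378/3.4 = 0.1112.
Total gain g = 0.05242.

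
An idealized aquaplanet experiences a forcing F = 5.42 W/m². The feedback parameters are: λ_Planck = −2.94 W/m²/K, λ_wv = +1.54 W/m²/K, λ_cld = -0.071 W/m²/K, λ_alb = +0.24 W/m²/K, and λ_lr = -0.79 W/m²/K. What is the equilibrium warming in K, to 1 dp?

2.7 K

Net feedback parameter λ = (−2.94) + (+1.54) + (-0.071) + (+0.24) + (-0.79) = -2.021 W/m²/K.
ΔT = −F/λ = −5.42/(-2.021) = 2.7 K.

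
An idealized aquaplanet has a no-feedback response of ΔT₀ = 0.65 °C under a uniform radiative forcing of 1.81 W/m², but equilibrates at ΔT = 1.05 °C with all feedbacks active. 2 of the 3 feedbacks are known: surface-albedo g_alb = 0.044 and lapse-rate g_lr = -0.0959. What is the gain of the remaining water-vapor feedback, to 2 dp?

0.43

Amplification A = ΔT/ΔT₀ = 1.05/0.65 = 1.615.
Total gain g = 1 − 1/A = 1 − 1/1.615 = 0.3808.
Known gains sum to 0.044 − 0.0959 = -0.0519.
g_wv = 0.3808 + 0.0519 = 0.43.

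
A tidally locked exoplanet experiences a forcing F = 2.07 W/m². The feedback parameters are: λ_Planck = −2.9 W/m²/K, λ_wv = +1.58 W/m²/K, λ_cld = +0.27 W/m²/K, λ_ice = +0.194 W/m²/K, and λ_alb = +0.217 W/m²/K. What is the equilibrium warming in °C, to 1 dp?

Net feedback parameter λ = (−2.9) + (+1.58) + (+0.27) + (+0.194) + (+0.217) = -0.639 W/m²/K.
ΔT = −F/λ = −2.07/(-0.639) = 3.2 °C.

3.2 °C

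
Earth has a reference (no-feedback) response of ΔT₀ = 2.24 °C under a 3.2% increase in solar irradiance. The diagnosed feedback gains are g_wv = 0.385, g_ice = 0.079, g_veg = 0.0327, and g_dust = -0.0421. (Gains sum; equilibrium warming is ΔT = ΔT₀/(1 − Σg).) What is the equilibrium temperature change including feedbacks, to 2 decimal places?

4.11 °C

Total gain g = 0.385 + 0.079 + 0.0327 − 0.0421 = 0.4546.
Amplification A = 1/(1 − 0.4546) = 1.834.
ΔT = 2.24 × 1.834 = 4.11 °C.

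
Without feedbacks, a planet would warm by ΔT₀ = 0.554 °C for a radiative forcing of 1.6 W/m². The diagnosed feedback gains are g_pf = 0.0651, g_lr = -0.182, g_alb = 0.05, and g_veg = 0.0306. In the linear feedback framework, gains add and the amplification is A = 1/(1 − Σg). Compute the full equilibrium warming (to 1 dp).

0.5 °C

Total gain g = 0.0651 − 0.182 + 0.05 + 0.0306 = -0.0363.
Amplification A = 1/(1 + 0.0363) = 0.965.
ΔT = 0.554 × 0.965 = 0.5 °C.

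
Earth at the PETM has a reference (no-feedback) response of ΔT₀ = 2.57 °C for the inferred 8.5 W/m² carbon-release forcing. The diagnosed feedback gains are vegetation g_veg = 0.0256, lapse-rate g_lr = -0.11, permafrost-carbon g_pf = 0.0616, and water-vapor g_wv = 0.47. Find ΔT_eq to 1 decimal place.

4.6 °C

Total gain g = 0.0256 − 0.11 + 0.0616 + 0.47 = 0.4472.
Amplification A = 1/(1 − 0.4472) = 1.809.
ΔT = 2.57 × 1.809 = 4.6 °C.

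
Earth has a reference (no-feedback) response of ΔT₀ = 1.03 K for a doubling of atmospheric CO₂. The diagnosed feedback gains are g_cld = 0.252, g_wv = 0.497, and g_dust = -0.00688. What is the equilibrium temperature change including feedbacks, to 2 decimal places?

3.99 K

Total gain g = 0.252 + 0.497 − 0.00688 = 0.74212.
Amplification A = 1/(1 − 0.74212) = 3.878.
ΔT = 1.03 × 3.878 = 3.99 K.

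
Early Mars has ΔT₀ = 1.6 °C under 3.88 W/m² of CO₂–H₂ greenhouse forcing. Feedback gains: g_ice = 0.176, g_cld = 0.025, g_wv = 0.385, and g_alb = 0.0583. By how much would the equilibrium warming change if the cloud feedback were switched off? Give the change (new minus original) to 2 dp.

-0.30 °C

Original: g = 0.6443, ΔT = 1.6/(1−0.6443) = 4.4982 °C.
Without cloud: g' = 0.6193, ΔT' = 1.6/(1−0.6193) = 4.2028 °C.
Change = 4.2028 − 4.4982 = -0.30 °C.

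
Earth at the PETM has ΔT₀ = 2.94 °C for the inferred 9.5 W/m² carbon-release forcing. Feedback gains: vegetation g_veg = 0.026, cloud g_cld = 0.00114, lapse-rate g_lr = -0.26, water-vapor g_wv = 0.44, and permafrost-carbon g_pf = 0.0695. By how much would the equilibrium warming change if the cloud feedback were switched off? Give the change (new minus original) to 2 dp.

-0.01 °C

Original: g = 0.27664, ΔT = 2.94/(1−0.27664) = 4.0644 °C.
Without cloud: g' = 0.2755, ΔT' = 2.94/(1−0.2755) = 4.0580 °C.
Change = 4.0580 − 4.0644 = -0.01 °C.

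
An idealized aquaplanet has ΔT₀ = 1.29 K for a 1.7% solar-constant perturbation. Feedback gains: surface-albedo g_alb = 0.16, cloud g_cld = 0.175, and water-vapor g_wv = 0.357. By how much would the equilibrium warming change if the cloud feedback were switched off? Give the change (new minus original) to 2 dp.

Original: g = 0.692, ΔT = 1.29/(1−0.692) = 4.1883 K.
Without cloud: g' = 0.517, ΔT' = 1.29/(1−0.517) = 2.6708 K.
Change = 2.6708 − 4.1883 = -1.52 K.

-1.52 K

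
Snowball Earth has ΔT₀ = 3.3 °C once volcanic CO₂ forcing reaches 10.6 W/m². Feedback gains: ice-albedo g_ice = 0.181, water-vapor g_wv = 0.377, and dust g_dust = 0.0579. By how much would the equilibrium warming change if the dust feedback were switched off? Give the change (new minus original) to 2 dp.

Original: g = 0.6159, ΔT = 3.3/(1−0.6159) = 8.5915 °C.
Without dust: g' = 0.558, ΔT' = 3.3/(1−0.558) = 7.4661 °C.
Change = 7.4661 − 8.5915 = -1.13 °C.

-1.13 °C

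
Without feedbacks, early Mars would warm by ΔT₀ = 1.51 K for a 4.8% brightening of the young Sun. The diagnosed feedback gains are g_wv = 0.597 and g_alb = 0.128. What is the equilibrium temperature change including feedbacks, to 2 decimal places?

Total gain g = 0.597 + 0.128 = 0.725.
Amplification A = 1/(1 − 0.725) = 3.636.
ΔT = 1.51 × 3.636 = 5.49 K.

5.49 K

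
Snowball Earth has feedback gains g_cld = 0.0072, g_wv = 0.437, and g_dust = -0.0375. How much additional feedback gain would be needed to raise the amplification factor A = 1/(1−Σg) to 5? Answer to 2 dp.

0.39

Current total gain = 0.4067.
Target gain for A = 5: g* = 1 − 1/5 = 0.8.
Additional gain needed = 0.8 − 0.4067 = 0.39.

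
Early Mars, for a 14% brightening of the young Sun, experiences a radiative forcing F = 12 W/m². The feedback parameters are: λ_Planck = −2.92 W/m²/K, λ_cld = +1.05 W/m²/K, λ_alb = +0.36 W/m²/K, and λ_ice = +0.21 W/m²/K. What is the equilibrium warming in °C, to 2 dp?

Net feedback parameter λ = (−2.92) + (+1.05) + (+0.36) + (+0.21) = -1.3 W/m²/K.
ΔT = −F/λ = −12/(-1.3) = 9.23 °C.

9.23 °C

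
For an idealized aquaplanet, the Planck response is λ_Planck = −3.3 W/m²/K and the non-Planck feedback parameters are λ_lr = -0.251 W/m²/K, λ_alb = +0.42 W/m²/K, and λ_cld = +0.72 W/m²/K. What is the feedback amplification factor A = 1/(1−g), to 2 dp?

1.37

Convert to gains: g_lr = -0.251/3.3 = -0.07606; g_alb = 0.42/3.3 = 0.1273; g_cld = 0.72/3.3 = 0.2182.
Total gain g = 0.26944.
A = 1/(1 − 0.26944) = 1.37.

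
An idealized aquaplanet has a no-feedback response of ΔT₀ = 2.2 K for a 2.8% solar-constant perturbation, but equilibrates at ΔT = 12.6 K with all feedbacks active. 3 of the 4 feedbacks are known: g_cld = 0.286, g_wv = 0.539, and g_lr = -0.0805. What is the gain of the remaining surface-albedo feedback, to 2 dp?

0.08

Amplification A = ΔT/ΔT₀ = 12.6/2.2 = 5.727.
Total gain g = 1 − 1/A = 1 − 1/5.727 = 0.8254.
Known gains sum to 0.286 + 0.539 − 0.0805 = 0.7445.
g_alb = 0.8254 − 0.7445 = 0.08.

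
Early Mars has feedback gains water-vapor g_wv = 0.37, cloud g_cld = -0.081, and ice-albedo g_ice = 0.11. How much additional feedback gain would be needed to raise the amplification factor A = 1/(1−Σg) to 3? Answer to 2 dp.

0.27

Current total gain = 0.399.
Target gain for A = 3: g* = 1 − 1/3 = 0.6667.
Additional gain needed = 0.6667 − 0.399 = 0.27.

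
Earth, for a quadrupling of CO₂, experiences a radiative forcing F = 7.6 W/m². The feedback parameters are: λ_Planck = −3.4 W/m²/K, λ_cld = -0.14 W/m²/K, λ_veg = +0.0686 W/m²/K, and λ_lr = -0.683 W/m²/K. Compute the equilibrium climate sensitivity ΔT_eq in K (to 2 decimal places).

Net feedback parameter λ = (−3.4) + (-0.14) + (+0.0686) + (-0.683) = -4.1544 W/m²/K.
ΔT = −F/λ = −7.6/(-4.1544) = 1.83 K.

1.83 K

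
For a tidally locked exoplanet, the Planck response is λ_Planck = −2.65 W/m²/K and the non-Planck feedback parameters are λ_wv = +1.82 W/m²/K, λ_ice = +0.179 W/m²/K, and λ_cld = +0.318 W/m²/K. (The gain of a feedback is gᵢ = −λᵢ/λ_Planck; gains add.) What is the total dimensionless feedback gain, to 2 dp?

Convert to gains: g_wv = 1.82/2.65 = 0.6868; g_ice = 0.179/2.65 = 0.06755; g_cld = 0.318/2.65 = 0.12.
Total gain g = 0.87435.

0.87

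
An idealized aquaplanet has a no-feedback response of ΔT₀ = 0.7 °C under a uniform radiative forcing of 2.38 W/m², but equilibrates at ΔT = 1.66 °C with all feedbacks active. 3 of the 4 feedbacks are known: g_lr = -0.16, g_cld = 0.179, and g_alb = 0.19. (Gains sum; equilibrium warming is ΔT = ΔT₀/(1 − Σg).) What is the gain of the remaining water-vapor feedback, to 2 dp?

0.37

Amplification A = ΔT/ΔT₀ = 1.66/0.7 = 2.371.
Total gain g = 1 − 1/A = 1 − 1/2.371 = 0.5782.
Known gains sum to -0.16 + 0.179 + 0.19 = 0.209.
g_wv = 0.5782 − 0.209 = 0.37.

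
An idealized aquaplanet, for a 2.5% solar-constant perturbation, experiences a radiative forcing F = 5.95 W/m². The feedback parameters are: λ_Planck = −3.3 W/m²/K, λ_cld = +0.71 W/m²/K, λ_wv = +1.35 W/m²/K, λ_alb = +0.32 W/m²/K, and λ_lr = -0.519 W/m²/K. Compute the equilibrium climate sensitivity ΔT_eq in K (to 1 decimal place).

4.1 K

Net feedback parameter λ = (−3.3) + (+0.71) + (+1.35) + (+0.32) + (-0.519) = -1.439 W/m²/K.
ΔT = −F/λ = −5.95/(-1.439) = 4.1 K.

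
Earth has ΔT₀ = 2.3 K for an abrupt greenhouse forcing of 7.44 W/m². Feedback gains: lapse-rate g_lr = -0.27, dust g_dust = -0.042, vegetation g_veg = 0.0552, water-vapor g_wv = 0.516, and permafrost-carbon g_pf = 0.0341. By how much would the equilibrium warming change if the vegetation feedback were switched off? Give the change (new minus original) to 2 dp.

-0.24 K

Original: g = 0.2933, ΔT = 2.3/(1−0.2933) = 3.2546 K.
Without vegetation: g' = 0.2381, ΔT' = 2.3/(1−0.2381) = 3.0188 K.
Change = 3.0188 − 3.2546 = -0.24 K.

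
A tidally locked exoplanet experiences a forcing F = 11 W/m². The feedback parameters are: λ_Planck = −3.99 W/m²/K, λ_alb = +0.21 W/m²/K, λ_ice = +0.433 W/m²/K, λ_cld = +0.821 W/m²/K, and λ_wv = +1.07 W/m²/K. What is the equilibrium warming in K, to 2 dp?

7.55 K

Net feedback parameter λ = (−3.99) + (+0.21) + (+0.433) + (+0.821) + (+1.07) = -1.456 W/m²/K.
ΔT = −F/λ = −11/(-1.456) = 7.55 K.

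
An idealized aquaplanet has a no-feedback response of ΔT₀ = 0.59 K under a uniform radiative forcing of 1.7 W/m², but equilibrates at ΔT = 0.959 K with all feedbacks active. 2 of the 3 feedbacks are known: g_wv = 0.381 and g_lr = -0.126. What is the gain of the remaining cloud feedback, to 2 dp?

Amplification A = ΔT/ΔT₀ = 0.959/0.59 = 1.625.
Total gain g = 1 − 1/A = 1 − 1/1.625 = 0.3846.
Known gains sum to 0.381 − 0.126 = 0.255.
g_cld = 0.3846 − 0.255 = 0.13.

0.13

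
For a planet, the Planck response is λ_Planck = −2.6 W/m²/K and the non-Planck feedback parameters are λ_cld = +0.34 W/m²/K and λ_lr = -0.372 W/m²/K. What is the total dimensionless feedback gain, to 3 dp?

-0.012

Convert to gains: g_cld = 0.34/2.6 = 0.1308; g_lr = -0.372/2.6 = -0.1431.
Total gain g = -0.0123.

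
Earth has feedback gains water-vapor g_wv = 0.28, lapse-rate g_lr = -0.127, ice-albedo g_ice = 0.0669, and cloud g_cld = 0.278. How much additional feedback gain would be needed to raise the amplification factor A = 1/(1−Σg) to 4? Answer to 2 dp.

Current total gain = 0.4979.
Target gain for A = 4: g* = 1 − 1/4 = 0.75.
Additional gain needed = 0.75 − 0.4979 = 0.25.

0.25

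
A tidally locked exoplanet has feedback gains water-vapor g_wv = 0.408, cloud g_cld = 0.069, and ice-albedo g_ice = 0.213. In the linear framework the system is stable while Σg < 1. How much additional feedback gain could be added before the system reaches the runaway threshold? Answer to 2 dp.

Current total gain = 0.408 + 0.069 + 0.213 = 0.69.
Margin to runaway = 1 − 0.69 = 0.31.

0.31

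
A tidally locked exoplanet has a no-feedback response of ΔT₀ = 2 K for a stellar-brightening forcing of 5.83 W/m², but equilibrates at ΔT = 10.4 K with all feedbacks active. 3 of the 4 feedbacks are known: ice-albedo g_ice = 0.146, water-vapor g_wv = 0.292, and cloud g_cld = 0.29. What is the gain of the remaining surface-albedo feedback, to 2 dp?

0.08

Amplification A = ΔT/ΔT₀ = 10.4/2 = 5.2.
Total gain g = 1 − 1/A = 1 − 1/5.2 = 0.8077.
Known gains sum to 0.146 + 0.292 + 0.29 = 0.728.
g_alb = 0.8077 − 0.728 = 0.08.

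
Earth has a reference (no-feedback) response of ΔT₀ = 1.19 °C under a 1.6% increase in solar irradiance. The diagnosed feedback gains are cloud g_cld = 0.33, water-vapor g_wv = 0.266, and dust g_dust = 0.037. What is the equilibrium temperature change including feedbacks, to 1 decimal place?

3.2 °C

Total gain g = 0.33 + 0.266 + 0.037 = 0.633.
Amplification A = 1/(1 − 0.633) = 2.725.
ΔT = 1.19 × 2.725 = 3.2 °C.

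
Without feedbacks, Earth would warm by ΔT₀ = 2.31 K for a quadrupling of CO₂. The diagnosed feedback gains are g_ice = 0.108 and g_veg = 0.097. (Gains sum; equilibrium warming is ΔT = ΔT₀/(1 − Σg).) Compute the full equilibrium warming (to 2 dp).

Total gain g = 0.108 + 0.097 = 0.205.
Amplification A = 1/(1 − 0.205) = 1.258.
ΔT = 2.31 × 1.258 = 2.91 K.

2.91 K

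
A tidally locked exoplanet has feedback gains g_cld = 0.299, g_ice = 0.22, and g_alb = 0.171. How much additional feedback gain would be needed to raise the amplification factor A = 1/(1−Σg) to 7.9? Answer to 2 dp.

0.18

Current total gain = 0.69.
Target gain for A = 7.9: g* = 1 − 1/7.9 = 0.8734.
Additional gain needed = 0.8734 − 0.69 = 0.18.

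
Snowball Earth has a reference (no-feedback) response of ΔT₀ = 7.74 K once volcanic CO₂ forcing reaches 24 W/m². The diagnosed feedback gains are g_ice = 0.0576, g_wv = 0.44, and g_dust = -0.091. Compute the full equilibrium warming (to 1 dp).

Total gain g = 0.0576 + 0.44 − 0.091 = 0.4066.
Amplification A = 1/(1 − 0.4066) = 1.685.
ΔT = 7.74 × 1.685 = 13.0 K.

13.0 K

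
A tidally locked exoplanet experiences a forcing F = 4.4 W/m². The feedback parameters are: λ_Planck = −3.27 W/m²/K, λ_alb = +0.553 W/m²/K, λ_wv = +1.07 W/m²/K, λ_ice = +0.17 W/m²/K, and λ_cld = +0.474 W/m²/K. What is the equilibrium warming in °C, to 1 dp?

4.4 °C

Net feedback parameter λ = (−3.27) + (+0.553) + (+1.07) + (+0.17) + (+0.474) = -1.003 W/m²/K.
ΔT = −F/λ = −4.4/(-1.003) = 4.4 °C.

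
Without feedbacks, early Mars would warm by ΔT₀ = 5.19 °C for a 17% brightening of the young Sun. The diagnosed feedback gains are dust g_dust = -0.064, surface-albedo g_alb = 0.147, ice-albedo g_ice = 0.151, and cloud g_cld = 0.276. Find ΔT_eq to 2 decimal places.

10.59 °C

Total gain g = -0.064 + 0.147 + 0.151 + 0.276 = 0.51.
Amplification A = 1/(1 − 0.51) = 2.041.
ΔT = 5.19 × 2.041 = 10.59 °C.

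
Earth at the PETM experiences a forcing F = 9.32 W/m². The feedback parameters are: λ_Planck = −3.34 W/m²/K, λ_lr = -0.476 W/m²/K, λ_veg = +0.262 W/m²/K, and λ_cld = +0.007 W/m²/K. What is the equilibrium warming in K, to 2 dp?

Net feedback parameter λ = (−3.34) + (-0.476) + (+0.262) + (+0.007) = -3.547 W/m²/K.
ΔT = −F/λ = −9.32/(-3.547) = 2.63 K.

2.63 K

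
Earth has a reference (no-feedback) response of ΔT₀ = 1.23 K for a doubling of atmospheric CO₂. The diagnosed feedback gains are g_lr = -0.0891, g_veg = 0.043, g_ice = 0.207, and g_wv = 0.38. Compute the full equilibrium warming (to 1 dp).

Total gain g = -0.0891 + 0.043 + 0.207 + 0.38 = 0.5409.
Amplification A = 1/(1 − 0.5409) = 2.178.
ΔT = 1.23 × 2.178 = 2.7 K.

2.7 K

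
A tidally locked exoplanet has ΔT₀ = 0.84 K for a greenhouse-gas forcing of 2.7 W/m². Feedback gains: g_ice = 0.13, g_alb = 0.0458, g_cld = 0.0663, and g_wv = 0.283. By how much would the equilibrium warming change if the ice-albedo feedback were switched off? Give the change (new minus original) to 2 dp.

Original: g = 0.5251, ΔT = 0.84/(1−0.5251) = 1.7688 K.
Without ice-albedo: g' = 0.3951, ΔT' = 0.84/(1−0.3951) = 1.3887 K.
Change = 1.3887 − 1.7688 = -0.38 K.

-0.38 K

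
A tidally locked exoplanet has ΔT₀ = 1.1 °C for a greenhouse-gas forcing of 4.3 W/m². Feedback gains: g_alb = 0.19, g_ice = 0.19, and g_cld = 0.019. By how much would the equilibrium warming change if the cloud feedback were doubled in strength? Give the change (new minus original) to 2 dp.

0.06 °C

Original: g = 0.399, ΔT = 1.1/(1−0.399) = 1.8303 °C.
With doubled cloud: g' = 0.418, ΔT' = 1.1/(1−0.418) = 1.8900 °C.
Change = 1.8900 − 1.8303 = 0.06 °C.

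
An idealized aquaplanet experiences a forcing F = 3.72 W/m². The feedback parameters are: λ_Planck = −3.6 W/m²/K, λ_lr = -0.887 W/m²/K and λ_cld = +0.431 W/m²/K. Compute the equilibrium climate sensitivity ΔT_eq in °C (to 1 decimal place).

Net feedback parameter λ = (−3.6) + (-0.887) + (+0.431) = -4.056 W/m²/K.
ΔT = −F/λ = −3.72/(-4.056) = 0.9 °C.

0.9 °C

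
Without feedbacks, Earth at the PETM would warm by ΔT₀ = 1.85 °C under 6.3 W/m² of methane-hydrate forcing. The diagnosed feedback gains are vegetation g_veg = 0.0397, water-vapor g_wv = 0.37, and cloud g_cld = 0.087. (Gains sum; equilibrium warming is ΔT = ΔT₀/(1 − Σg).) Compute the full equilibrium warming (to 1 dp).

Total gain g = 0.0397 + 0.37 + 0.087 = 0.4967.
Amplification A = 1/(1 − 0.4967) = 1.987.
ΔT = 1.85 × 1.987 = 3.7 °C.

3.7 °C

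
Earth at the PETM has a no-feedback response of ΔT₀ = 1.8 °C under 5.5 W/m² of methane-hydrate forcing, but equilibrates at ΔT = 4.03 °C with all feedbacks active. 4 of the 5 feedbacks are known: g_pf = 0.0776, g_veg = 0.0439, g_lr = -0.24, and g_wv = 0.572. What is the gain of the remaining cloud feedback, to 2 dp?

0.10

Amplification A = ΔT/ΔT₀ = 4.03/1.8 = 2.239.
Total gain g = 1 − 1/A = 1 − 1/2.239 = 0.5534.
Known gains sum to 0.0776 + 0.0439 − 0.24 + 0.572 = 0.4535.
g_cld = 0.5534 − 0.4535 = 0.10.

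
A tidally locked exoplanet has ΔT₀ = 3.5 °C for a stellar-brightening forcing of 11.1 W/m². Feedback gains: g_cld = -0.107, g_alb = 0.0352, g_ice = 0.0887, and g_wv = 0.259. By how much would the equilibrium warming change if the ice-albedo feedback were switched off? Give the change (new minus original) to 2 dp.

Original: g = 0.2759, ΔT = 3.5/(1−0.2759) = 4.8336 °C.
Without ice-albedo: g' = 0.1872, ΔT' = 3.5/(1−0.1872) = 4.3061 °C.
Change = 4.3061 − 4.8336 = -0.53 °C.

-0.53 °C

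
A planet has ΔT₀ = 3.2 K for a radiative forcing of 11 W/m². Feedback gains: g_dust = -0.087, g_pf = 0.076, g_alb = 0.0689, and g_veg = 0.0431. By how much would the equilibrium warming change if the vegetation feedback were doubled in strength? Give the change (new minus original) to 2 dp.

0.18 K

Original: g = 0.101, ΔT = 3.2/(1−0.101) = 3.5595 K.
With doubled vegetation: g' = 0.1441, ΔT' = 3.2/(1−0.1441) = 3.7388 K.
Change = 3.7388 − 3.5595 = 0.18 K.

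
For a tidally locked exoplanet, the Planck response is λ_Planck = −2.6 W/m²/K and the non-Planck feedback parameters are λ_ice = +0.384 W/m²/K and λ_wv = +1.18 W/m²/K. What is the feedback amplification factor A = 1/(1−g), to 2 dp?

2.51

Convert to gains: g_ice = 0.384/2.6 = 0.1477; g_wv = 1.18/2.6 = 0.4538.
Total gain g = 0.6015.
A = 1/(1 − 0.6015) = 2.51.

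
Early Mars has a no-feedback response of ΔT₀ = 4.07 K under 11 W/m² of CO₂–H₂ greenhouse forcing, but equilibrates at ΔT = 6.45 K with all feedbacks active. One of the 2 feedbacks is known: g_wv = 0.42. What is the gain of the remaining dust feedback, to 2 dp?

Amplification A = ΔT/ΔT₀ = 6.45/4.07 = 1.585.
Total gain g = 1 − 1/A = 1 − 1/1.585 = 0.3691.
The known gain is 0.42.
g_dust = 0.3691 − 0.42 = -0.05.

-0.05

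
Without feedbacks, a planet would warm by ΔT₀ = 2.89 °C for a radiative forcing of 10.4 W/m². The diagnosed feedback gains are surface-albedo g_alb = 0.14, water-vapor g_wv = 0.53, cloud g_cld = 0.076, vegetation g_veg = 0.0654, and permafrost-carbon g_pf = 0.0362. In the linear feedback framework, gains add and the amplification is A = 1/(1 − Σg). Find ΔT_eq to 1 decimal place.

19.0 °C

Total gain g = 0.14 + 0.53 + 0.076 + 0.0654 + 0.0362 = 0.8476.
Amplification A = 1/(1 − 0.8476) = 6.562.
ΔT = 2.89 × 6.562 = 19.0 °C.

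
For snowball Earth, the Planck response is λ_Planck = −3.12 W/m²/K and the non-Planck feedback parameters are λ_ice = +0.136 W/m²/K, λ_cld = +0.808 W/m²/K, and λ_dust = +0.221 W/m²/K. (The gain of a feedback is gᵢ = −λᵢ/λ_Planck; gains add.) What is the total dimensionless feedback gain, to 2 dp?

0.37

Convert to gains: g_ice = 0.136/3.12 = 0.04359; g_cld = 0.808/3.12 = 0.259; g_dust = 0.221/3.12 = 0.07083.
Total gain g = 0.37342.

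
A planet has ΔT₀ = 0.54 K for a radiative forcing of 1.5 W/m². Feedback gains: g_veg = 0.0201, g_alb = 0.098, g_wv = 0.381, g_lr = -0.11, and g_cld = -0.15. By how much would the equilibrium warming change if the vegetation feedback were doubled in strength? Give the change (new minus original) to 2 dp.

Original: g = 0.2391, ΔT = 0.54/(1−0.2391) = 0.7097 K.
With doubled vegetation: g' = 0.2592, ΔT' = 0.54/(1−0.2592) = 0.7289 K.
Change = 0.7289 − 0.7097 = 0.02 K.

0.02 K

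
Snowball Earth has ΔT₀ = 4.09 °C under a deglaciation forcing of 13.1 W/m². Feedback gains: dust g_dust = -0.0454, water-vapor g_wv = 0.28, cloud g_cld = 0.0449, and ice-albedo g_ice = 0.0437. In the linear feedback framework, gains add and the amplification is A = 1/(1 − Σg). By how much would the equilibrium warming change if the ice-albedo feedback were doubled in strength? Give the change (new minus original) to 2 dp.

Original: g = 0.3232, ΔT = 4.09/(1−0.3232) = 6.0431 °C.
With doubled ice-albedo: g' = 0.3669, ΔT' = 4.09/(1−0.3669) = 6.4603 °C.
Change = 6.4603 − 6.0431 = 0.42 °C.

0.42 °C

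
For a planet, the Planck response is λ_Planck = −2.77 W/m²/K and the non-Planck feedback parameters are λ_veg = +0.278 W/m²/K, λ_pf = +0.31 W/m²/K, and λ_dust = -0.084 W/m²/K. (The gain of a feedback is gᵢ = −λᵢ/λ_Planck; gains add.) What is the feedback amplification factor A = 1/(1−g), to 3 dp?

Convert to gains: g_veg = 0.278/2.77 = 0.1004; g_pf = 0.31/2.77 = 0.1119; g_dust = -0.084/2.77 = -0.03032.
Total gain g = 0.18198.
A = 1/(1 − 0.18198) = 1.222.

1.222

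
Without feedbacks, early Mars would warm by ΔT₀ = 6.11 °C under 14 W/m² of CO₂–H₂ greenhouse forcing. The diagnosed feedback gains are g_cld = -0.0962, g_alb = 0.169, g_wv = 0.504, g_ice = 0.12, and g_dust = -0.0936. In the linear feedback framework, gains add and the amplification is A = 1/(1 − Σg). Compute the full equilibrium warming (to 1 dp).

Total gain g = -0.0962 + 0.169 + 0.504 + 0.12 − 0.0936 = 0.6032.
Amplification A = 1/(1 − 0.6032) = 2.52.
ΔT = 6.11 × 2.52 = 15.4 °C.

15.4 °C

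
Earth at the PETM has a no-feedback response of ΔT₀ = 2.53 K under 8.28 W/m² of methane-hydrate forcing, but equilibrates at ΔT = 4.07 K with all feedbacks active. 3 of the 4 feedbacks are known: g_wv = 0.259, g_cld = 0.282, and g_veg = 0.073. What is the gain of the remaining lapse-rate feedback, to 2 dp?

-0.24

Amplification A = ΔT/ΔT₀ = 4.07/2.53 = 1.609.
Total gain g = 1 − 1/A = 1 − 1/1.609 = 0.3785.
Known gains sum to 0.259 + 0.282 + 0.073 = 0.614.
g_lr = 0.3785 − 0.614 = -0.24.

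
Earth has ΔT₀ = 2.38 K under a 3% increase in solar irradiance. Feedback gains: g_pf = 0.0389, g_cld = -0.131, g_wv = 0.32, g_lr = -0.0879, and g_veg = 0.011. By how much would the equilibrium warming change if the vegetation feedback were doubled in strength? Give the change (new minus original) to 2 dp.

0.04 K

Original: g = 0.151, ΔT = 2.38/(1−0.151) = 2.8033 K.
With doubled vegetation: g' = 0.162, ΔT' = 2.38/(1−0.162) = 2.8401 K.
Change = 2.8401 − 2.8033 = 0.04 K.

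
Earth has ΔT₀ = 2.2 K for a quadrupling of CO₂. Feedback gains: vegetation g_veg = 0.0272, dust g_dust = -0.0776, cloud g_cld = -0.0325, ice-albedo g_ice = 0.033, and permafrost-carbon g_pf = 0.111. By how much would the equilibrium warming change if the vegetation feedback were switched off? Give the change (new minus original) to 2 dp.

Original: g = 0.0611, ΔT = 2.2/(1−0.0611) = 2.3432 K.
Without vegetation: g' = 0.0339, ΔT' = 2.2/(1−0.0339) = 2.2772 K.
Change = 2.2772 − 2.3432 = -0.07 K.

-0.07 K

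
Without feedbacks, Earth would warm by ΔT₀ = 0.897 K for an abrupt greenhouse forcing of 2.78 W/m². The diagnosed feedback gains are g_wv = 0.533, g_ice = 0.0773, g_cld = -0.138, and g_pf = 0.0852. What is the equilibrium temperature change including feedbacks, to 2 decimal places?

Total gain g = 0.533 + 0.0773 − 0.138 + 0.0852 = 0.5575.
Amplification A = 1/(1 − 0.5575) = 2.26.
ΔT = 0.897 × 2.26 = 2.03 K.

2.03 K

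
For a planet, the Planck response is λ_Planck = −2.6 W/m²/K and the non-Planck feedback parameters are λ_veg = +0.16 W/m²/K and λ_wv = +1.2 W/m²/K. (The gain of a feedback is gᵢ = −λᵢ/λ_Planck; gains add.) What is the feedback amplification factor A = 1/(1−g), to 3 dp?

Convert to gains: g_veg = 0.16/2.6 = 0.06154; g_wv = 1.2/2.6 = 0.4615.
Total gain g = 0.52304.
A = 1/(1 − 0.52304) = 2.097.

2.097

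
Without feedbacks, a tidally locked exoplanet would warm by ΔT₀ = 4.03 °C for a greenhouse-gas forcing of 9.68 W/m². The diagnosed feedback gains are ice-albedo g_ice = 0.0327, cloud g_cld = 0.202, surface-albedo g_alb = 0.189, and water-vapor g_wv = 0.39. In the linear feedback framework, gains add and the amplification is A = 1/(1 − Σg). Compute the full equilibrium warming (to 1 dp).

Total gain g = 0.0327 + 0.202 + 0.189 + 0.39 = 0.8137.
Amplification A = 1/(1 − 0.8137) = 5.368.
ΔT = 4.03 × 5.368 = 21.6 °C.

21.6 °C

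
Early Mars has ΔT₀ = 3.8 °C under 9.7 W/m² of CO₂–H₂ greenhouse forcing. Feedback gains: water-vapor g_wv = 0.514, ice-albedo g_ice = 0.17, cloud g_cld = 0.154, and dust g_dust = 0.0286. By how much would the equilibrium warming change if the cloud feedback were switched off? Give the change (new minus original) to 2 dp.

-15.26 °C

Original: g = 0.8666, ΔT = 3.8/(1−0.8666) = 28.4858 °C.
Without cloud: g' = 0.7126, ΔT' = 3.8/(1−0.7126) = 13.2220 °C.
Change = 13.2220 − 28.4858 = -15.26 °C.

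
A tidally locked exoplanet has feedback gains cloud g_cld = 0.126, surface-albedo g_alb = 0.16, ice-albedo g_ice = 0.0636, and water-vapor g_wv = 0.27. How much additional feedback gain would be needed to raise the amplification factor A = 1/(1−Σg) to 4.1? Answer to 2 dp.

0.14

Current total gain = 0.6196.
Target gain for A = 4.1: g* = 1 − 1/4.1 = 0.7561.
Additional gain needed = 0.7561 − 0.6196 = 0.14.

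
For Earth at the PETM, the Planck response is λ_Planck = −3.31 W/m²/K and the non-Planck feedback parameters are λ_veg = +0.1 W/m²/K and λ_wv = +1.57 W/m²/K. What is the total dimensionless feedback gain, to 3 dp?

Convert to gains: g_veg = 0.1/3.31 = 0.03021; g_wv = 1.57/3.31 = 0.4743.
Total gain g = 0.50451.

0.505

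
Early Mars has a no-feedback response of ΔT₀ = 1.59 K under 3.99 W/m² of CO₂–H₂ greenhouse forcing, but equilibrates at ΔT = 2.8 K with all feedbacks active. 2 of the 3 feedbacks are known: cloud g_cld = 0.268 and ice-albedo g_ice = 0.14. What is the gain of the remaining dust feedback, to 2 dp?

Amplification A = ΔT/ΔT₀ = 2.8/1.59 = 1.761.
Total gain g = 1 − 1/A = 1 − 1/1.761 = 0.4321.
Known gains sum to 0.268 + 0.14 = 0.408.
g_dust = 0.4321 − 0.408 = 0.02.

0.02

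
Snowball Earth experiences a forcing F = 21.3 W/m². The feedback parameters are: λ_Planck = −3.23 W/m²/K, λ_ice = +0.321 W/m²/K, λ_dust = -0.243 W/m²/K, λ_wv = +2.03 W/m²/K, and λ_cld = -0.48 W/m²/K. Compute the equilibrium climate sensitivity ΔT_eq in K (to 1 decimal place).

13.3 K

Net feedback parameter λ = (−3.23) + (+0.321) + (-0.243) + (+2.03) + (-0.48) = -1.602 W/m²/K.
ΔT = −F/λ = −21.3/(-1.602) = 13.3 K.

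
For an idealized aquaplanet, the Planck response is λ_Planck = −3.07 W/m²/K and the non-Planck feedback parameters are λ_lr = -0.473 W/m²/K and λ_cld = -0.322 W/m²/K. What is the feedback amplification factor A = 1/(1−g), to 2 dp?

0.79

Convert to gains: g_lr = -0.473/3.07 = -0.1541; g_cld = -0.322/3.07 = -0.1049.
Total gain g = -0.259.
A = 1/(1 + 0.259) = 0.79.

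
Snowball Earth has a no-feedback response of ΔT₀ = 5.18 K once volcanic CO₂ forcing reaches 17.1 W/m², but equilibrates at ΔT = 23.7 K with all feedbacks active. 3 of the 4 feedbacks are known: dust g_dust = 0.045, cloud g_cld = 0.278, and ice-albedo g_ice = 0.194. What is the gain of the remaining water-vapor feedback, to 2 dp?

Amplification A = ΔT/ΔT₀ = 23.7/5.18 = 4.575.
Total gain g = 1 − 1/A = 1 − 1/4.575 = 0.7814.
Known gains sum to 0.045 + 0.278 + 0.194 = 0.517.
g_wv = 0.7814 − 0.517 = 0.26.

0.26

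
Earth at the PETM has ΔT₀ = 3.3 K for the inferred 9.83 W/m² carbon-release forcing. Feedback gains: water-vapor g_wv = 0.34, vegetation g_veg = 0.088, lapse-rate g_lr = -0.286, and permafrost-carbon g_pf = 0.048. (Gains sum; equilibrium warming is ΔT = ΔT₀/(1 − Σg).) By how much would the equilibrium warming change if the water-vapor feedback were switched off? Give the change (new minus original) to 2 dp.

-1.20 K

Original: g = 0.19, ΔT = 3.3/(1−0.19) = 4.0741 K.
Without water-vapor: g' = -0.15, ΔT' = 3.3/(1+0.15) = 2.8696 K.
Change = 2.8696 − 4.0741 = -1.20 K.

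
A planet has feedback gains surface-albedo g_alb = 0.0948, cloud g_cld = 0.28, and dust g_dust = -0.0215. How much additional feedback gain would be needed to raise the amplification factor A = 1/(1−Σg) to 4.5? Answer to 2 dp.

0.42

Current total gain = 0.3533.
Target gain for A = 4.5: g* = 1 − 1/4.5 = 0.7778.
Additional gain needed = 0.7778 − 0.3533 = 0.42.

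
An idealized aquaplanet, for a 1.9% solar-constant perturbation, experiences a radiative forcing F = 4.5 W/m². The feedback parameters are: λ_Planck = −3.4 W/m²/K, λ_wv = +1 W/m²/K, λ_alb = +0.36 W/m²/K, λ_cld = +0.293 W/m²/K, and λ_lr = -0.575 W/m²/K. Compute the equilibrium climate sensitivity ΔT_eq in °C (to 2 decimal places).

Net feedback parameter λ = (−3.4) + (+1) + (+0.36) + (+0.293) + (-0.575) = -2.322 W/m²/K.
ΔT = −F/λ = −4.5/(-2.322) = 1.94 °C.

1.94 °C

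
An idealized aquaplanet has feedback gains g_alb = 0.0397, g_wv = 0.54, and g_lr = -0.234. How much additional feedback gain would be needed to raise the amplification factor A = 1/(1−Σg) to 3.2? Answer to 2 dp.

Current total gain = 0.3457.
Target gain for A = 3.2: g* = 1 − 1/3.2 = 0.6875.
Additional gain needed = 0.6875 − 0.3457 = 0.34.

0.34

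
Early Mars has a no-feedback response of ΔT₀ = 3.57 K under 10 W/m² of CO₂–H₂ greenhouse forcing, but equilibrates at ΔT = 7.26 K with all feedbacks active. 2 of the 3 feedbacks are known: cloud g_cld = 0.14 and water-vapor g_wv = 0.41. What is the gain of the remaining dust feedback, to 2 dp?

Amplification A = ΔT/ΔT₀ = 7.26/3.57 = 2.034.
Total gain g = 1 − 1/A = 1 − 1/2.034 = 0.5084.
Known gains sum to 0.14 + 0.41 = 0.55.
g_dust = 0.5084 − 0.55 = -0.04.

-0.04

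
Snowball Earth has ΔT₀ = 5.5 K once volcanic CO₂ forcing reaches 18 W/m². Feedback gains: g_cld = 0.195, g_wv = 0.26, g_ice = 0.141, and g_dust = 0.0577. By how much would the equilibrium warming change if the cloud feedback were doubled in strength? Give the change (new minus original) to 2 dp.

20.47 K

Original: g = 0.6537, ΔT = 5.5/(1−0.6537) = 15.8822 K.
With doubled cloud: g' = 0.8487, ΔT' = 5.5/(1−0.8487) = 36.3516 K.
Change = 36.3516 − 15.8822 = 20.47 K.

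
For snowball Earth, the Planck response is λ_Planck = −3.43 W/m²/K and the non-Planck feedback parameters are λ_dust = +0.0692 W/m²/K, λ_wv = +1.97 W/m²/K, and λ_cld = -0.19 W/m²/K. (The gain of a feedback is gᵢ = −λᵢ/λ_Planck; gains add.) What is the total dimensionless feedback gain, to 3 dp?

Convert to gains: g_dust = 0.0692/3.43 = 0.02017; g_wv = 1.97/3.43 = 0.5743; g_cld = -0.19/3.43 = -0.05539.
Total gain g = 0.53908.

0.539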